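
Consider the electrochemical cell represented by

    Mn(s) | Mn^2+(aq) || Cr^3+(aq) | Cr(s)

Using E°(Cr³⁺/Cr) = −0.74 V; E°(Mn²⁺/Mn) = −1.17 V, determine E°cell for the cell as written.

By convention the left-hand electrode in cell notation is the anode (oxidation) and the right-hand electrode is the cathode (reduction).
E°cell = E°(right) − E°(left) = −0.74 − (−1.17) = +0.43 V.

+0.43 V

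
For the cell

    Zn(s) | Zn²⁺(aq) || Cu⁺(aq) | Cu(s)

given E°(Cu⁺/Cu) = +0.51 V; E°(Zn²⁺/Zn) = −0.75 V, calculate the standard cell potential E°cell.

+1.26 V

By convention the left-hand electrode in cell notation is the anode (oxidation) and the right-hand electrode is the cathode (reduction).
E°cell = E°(right) − E°(left) = +0.51 − (−0.75) = +1.26 V.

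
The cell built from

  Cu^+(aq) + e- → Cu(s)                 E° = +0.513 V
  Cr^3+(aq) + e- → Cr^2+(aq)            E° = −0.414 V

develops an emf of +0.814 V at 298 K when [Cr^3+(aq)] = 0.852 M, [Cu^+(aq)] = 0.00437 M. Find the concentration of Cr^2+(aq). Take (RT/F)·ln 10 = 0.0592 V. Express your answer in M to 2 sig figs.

The Cu⁺/Cu couple has the larger reduction potential, so it is the cathode: E°cell = +0.513 − (−0.414) = +0.927 V and n = 1.
From the Nernst equation, log Q = n(E° − E)/0.0592 = 1·(+0.927 − (+0.814))/0.0592 = 1.909.
The balanced reaction is Cu^+(aq) + Cr^2+(aq) → Cu(s) + Cr^3+(aq), so Q = [Cr^3+(aq)] / ([Cu^+(aq)]·[Cr^2+(aq)]).
Isolating [Cr^2+(aq)] in Q = 10^{1.909} yields log [Cr^2+(aq)] = 0.381, i.e. 2.4 M.

2.4 M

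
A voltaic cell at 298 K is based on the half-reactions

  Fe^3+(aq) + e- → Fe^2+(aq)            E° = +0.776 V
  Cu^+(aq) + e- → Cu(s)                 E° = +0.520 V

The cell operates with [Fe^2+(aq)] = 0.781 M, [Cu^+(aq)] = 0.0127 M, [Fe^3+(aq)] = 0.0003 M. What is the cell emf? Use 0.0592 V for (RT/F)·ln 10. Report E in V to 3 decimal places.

The Fe³⁺/Fe²⁺ couple has the more positive E°, so it is the cathode; Cu⁺/Cu is the anode.
The standard potential is +0.776 − (+0.520) = +0.256 V and the balanced reaction transfers n = 1 electron.
For the overall reaction Fe^3+(aq) + Cu(s) → Fe^2+(aq) + Cu^+(aq), Q = ([Fe^2+(aq)]·[Cu^+(aq)]) / [Fe^3+(aq)] = 33.1, giving log Q = 1.519.
Applying E = E° − (RT ln10/nF)·log Q gives +0.256 − (0.0592/1)(1.519) = +0.166 V.

+0.166 V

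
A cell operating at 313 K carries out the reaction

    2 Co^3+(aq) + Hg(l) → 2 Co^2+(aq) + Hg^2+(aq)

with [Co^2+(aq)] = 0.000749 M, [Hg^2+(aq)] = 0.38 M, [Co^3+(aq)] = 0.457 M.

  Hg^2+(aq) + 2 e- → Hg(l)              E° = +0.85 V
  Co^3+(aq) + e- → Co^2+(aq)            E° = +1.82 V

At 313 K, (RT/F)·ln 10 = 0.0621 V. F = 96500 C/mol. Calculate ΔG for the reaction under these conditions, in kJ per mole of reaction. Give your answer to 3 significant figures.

With Co³⁺/Co²⁺ reduced at the cathode, E°cell = +1.82 − (+0.85) = +0.97 V and n = 2.
The reaction quotient is ([Co^2+(aq)]^2·[Hg^2+(aq)]) / [Co^3+(aq)]^2 = 1.02×10^−6; by Nernst, E = +0.97 − (0.0621/2)(−5.991) = +1.1560 V.
Then ΔG = −nFE = −2 × 96500 × +1.1560 J/mol = −223 kJ/mol.

−223 kJ/mol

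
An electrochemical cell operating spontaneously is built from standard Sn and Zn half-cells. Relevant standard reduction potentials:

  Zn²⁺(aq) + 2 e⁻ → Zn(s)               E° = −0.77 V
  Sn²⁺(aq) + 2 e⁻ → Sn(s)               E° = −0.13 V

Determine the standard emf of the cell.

+0.64 V

The Sn²⁺/Sn couple has the higher E°, so Sn ion is reduced (cathode) and Zn is oxidized (anode).
E°cell = E°(cathode) − E°(anode) = −0.13 − (−0.77) = +0.64 V.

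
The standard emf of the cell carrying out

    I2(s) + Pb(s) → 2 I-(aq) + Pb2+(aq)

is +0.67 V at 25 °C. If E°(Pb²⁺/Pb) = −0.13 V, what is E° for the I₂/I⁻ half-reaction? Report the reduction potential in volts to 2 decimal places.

+0.54 V

In the reaction as written the I₂/I⁻ couple is reduced (cathode) and Pb²⁺/Pb is oxidized (anode), so E°cell = E°(I₂/I⁻) − E°(Pb²⁺/Pb).
E°(I₂/I⁻) = E°cell + E°(anode) = +0.67 + (−0.13) = +0.54 V.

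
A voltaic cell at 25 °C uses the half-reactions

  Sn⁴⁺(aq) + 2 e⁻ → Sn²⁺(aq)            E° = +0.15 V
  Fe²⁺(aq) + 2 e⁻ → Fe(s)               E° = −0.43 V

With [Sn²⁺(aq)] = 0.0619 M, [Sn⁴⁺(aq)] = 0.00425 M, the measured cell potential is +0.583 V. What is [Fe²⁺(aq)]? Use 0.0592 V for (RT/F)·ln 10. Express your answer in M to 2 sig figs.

0.054 M

Sn⁴⁺/Sn²⁺ is the cathode (higher E°); E°cell = +0.15 − (−0.43) = +0.58 V with n = 2.
Rearranging E = E° − (0.0592/n)·log Q gives log Q = 2(+0.58 − (+0.583))/0.0592 = −0.101.
The balanced reaction is Sn⁴⁺(aq) + Fe(s) → Sn²⁺(aq) + Fe²⁺(aq), so Q = ([Sn²⁺(aq)]·[Fe²⁺(aq)]) / [Sn⁴⁺(aq)].
Isolating [Fe²⁺(aq)] in Q = 10^{−0.101} yields log [Fe²⁺(aq)] = −1.264, i.e. 0.054 M.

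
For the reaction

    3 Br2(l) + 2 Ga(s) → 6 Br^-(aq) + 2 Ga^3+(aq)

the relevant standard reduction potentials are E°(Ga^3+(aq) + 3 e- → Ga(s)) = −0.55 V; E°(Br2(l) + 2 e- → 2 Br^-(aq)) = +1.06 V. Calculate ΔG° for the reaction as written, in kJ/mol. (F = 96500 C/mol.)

−932 kJ/mol

In the reaction as written Br2(l) is reduced, so the Br₂/Br⁻ couple is the cathode and Ga³⁺/Ga is the anode.
E°cell = +1.06 − (−0.55) = +1.61 V; balancing electrons gives n = 6.
ΔG° = −nFE°cell = −(6)(96500)(+1.61) J/mol = −932 kJ/mol.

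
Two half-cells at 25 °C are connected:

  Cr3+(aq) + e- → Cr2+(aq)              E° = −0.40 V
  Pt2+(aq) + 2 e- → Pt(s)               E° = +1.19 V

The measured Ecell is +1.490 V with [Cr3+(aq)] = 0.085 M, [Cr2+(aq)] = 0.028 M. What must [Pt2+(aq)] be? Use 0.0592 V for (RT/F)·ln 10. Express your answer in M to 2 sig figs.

With Pt²⁺/Pt at the cathode and Cr³⁺/Cr²⁺ at the anode, E°cell = +1.19 − (−0.40) = +1.59 V (n = 2).
From the Nernst equation, log Q = n(E° − E)/0.0592 = 2·(+1.59 − (+1.490))/0.0592 = 3.378.
For Pt2+(aq) + 2 Cr2+(aq) → Pt(s) + 2 Cr3+(aq), the reaction quotient is Q = [Cr3+(aq)]^2 / ([Pt2+(aq)]·[Cr2+(aq)]^2).
Solving for the unknown gives log [Pt2+(aq)] = −2.413, so [Pt2+(aq)] ≈ 0.0039 M.

0.0039 M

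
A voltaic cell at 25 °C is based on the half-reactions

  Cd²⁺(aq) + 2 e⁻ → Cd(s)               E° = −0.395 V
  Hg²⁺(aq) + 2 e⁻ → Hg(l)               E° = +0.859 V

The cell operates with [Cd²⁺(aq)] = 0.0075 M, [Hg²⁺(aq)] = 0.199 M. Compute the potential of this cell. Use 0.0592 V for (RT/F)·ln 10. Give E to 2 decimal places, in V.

+1.30 V

Since E°(Hg²⁺/Hg) > E°(Cd²⁺/Cd), Hg²⁺/Hg serves as the cathode.
The standard potential is +0.859 − (−0.395) = +1.254 V and the balanced reaction transfers n = 2 electrons.
For the overall reaction Hg²⁺(aq) + Cd(s) → Hg(l) + Cd²⁺(aq), Q = [Cd²⁺(aq)] / [Hg²⁺(aq)] = 0.0377, giving log Q = −1.424.
Applying E = E° − (RT ln10/nF)·log Q gives +1.254 − (0.0592/2)(−1.424) = +1.30 V.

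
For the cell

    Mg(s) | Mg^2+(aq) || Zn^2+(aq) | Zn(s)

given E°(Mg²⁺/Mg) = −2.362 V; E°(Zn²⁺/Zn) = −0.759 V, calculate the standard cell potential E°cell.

+1.603 V

By convention the left-hand electrode in cell notation is the anode (oxidation) and the right-hand electrode is the cathode (reduction).
E°cell = E°(right) − E°(left) = −0.759 − (−2.362) = +1.603 V.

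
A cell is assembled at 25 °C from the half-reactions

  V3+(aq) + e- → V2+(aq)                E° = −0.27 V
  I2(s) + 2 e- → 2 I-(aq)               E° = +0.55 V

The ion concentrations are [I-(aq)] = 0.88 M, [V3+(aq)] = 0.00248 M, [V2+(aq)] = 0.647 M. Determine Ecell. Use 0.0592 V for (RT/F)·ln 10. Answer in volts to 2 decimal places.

I₂/I⁻ is reduced (cathode, E° = +0.55 V) and V³⁺/V²⁺ is oxidized (anode).
E°cell = +0.55 − (−0.27) = +0.82 V, with n = 2 electrons transferred.
Balancing gives I2(s) + 2 V2+(aq) → 2 I-(aq) + 2 V3+(aq); hence Q = ([I-(aq)]^2·[V3+(aq)]^2) / [V2+(aq)]^2 = 1.14×10^−5 (log Q = −4.944).
Applying E = E° − (RT ln10/nF)·log Q gives +0.82 − (0.0592/2)(−4.944) = +0.97 V.

+0.97 V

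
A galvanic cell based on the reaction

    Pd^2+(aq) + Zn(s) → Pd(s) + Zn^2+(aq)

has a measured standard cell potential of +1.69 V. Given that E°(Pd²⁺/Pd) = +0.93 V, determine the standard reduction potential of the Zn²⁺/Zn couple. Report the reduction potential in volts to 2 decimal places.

−0.76 V

In the reaction as written the Pd²⁺/Pd couple is reduced (cathode) and Zn²⁺/Zn is oxidized (anode), so E°cell = E°(Pd²⁺/Pd) − E°(Zn²⁺/Zn).
E°(Zn²⁺/Zn) = E°(cathode) − E°cell = +0.93 − (+1.69) = −0.76 V.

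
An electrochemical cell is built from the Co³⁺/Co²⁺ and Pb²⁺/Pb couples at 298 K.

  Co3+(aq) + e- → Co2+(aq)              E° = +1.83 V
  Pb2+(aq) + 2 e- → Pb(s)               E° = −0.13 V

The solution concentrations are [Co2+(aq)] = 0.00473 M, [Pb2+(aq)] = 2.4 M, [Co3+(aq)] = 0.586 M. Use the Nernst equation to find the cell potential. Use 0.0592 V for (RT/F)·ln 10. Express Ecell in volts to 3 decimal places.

Since E°(Co³⁺/Co²⁺) > E°(Pb²⁺/Pb), Co³⁺/Co²⁺ serves as the cathode.
E°cell = +1.83 − (−0.13) = +1.96 V, with n = 2 electrons transferred.
Balancing gives 2 Co3+(aq) + Pb(s) → 2 Co2+(aq) + Pb2+(aq); hence Q = ([Co2+(aq)]^2·[Pb2+(aq)]) / [Co3+(aq)]^2 = 0.000156 (log Q = −3.806).
E = E° − (0.0592/n)·log Q = +1.96 − (0.0592/2)(−3.806) = +2.073 V.

+2.073 V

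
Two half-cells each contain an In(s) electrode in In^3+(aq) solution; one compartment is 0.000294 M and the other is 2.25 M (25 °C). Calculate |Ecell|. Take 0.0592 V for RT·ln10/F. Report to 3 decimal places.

For a concentration cell E°cell = 0, since both electrodes use the same couple.
The compartment with the higher In^3+(aq) concentration (2.25 M) acts as the cathode; ions are reduced there and produced at the dilute (0.000294 M) anode.
With n = 3, Ecell = −(0.0592/3)·log([dilute]/[conc]) = −(0.0592/3)·log(0.000294/2.25) = +0.077 V.

0.077 V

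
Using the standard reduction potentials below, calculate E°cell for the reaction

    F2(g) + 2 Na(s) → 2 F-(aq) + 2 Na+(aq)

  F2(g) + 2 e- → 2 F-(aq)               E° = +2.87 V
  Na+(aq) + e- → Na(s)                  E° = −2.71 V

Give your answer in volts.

In the reaction as written, F2(g) is reduced (cathode) and Na+(aq) is produced by oxidation at the anode.
E°cell = E°(cathode) − E°(anode) = +2.87 − (−2.71) = +5.58 V.

+5.58 V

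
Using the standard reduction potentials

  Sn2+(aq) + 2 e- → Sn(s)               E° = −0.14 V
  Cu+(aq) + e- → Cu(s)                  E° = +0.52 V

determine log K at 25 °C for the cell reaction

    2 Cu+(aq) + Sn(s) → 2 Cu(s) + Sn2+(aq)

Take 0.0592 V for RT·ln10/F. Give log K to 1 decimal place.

The Cu⁺/Cu couple is reduced (cathode); E°cell = +0.52 − (−0.14) = +0.66 V with n = 2.
At equilibrium E = 0, so log K = nE°cell / 0.0592 = (2)(+0.66) / 0.0592 = 22.3.

log K = 22.3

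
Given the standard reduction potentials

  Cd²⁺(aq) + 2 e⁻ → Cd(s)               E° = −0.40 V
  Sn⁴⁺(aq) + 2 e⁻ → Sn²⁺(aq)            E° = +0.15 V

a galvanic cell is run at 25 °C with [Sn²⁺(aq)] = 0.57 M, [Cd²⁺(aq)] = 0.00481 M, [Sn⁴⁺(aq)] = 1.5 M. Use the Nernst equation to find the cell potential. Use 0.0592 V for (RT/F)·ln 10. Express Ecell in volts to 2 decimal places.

+0.63 V

Since E°(Sn⁴⁺/Sn²⁺) > E°(Cd²⁺/Cd), Sn⁴⁺/Sn²⁺ serves as the cathode.
E°cell = +0.15 − (−0.40) = +0.55 V, with n = 2 electrons transferred.
For the overall reaction Sn⁴⁺(aq) + Cd(s) → Sn²⁺(aq) + Cd²⁺(aq), Q = ([Sn²⁺(aq)]·[Cd²⁺(aq)]) / [Sn⁴⁺(aq)] = 0.00183, giving log Q = −2.738.
Applying E = E° − (RT ln10/nF)·log Q gives +0.55 − (0.0592/2)(−2.738) = +0.63 V.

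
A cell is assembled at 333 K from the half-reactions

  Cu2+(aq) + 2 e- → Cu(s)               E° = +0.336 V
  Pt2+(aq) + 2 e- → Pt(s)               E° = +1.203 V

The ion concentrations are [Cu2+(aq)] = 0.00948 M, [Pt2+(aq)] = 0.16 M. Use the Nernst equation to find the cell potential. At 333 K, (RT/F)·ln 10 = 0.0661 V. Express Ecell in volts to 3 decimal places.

+0.908 V

Pt²⁺/Pt is reduced (cathode, E° = +1.203 V) and Cu²⁺/Cu is oxidized (anode).
The standard potential is +1.203 − (+0.336) = +0.867 V and the balanced reaction transfers n = 2 electrons.
For the overall reaction Pt2+(aq) + Cu(s) → Pt(s) + Cu2+(aq), Q = [Cu2+(aq)] / [Pt2+(aq)] = 0.0593, giving log Q = −1.227.
Applying E = E° − (RT ln10/nF)·log Q gives +0.867 − (0.0661/2)(−1.227) = +0.908 V.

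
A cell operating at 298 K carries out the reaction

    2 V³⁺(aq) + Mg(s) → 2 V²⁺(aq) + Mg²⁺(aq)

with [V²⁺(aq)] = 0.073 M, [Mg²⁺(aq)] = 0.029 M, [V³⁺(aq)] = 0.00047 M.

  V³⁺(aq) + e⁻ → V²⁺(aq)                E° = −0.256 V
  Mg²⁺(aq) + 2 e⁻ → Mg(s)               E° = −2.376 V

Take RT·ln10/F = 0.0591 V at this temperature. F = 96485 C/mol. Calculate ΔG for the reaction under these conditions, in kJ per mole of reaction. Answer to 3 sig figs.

−393 kJ/mol

The standard cell potential is −0.256 − (−2.376) = +2.120 V, with n = 2 electrons in the balanced equation.
Here Q = ([V²⁺(aq)]^2·[Mg²⁺(aq)]) / [V³⁺(aq)]^2 = 700 (log Q = 2.845), giving E = +2.120 − (0.0591/2)·(2.845) = +2.0359 V.
Finally ΔG = −nFE = −(2)(96485 C/mol)(+2.0359 V) = −393 kJ/mol.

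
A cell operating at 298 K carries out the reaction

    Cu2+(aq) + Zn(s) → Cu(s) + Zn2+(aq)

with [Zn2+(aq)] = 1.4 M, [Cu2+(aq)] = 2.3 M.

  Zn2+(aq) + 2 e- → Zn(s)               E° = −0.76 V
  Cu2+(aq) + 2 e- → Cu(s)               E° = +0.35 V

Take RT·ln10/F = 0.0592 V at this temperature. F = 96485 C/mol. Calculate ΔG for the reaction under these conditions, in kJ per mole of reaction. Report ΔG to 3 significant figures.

−215 kJ/mol

E°cell = +0.35 − (−0.76) = +1.11 V; the balanced reaction transfers n = 2 electrons.
Here Q = [Zn2+(aq)] / [Cu2+(aq)] = 0.609 (log Q = −0.216), giving E = +1.11 − (0.0592/2)·(−0.216) = +1.1164 V.
Finally ΔG = −nFE = −(2)(96485 C/mol)(+1.1164 V) = −215 kJ/mol.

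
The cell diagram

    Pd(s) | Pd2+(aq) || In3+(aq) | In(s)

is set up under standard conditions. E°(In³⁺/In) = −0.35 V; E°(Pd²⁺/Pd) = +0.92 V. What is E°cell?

By convention the left-hand electrode in cell notation is the anode (oxidation) and the right-hand electrode is the cathode (reduction).
E°cell = E°(right) − E°(left) = −0.35 − (+0.92) = −1.27 V.
The negative sign shows that, as written, the cell would require an external voltage to drive the reaction.

−1.27 V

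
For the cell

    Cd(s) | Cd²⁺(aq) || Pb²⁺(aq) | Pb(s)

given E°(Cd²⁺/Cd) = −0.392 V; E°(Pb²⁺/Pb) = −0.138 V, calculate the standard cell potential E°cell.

+0.254 V

By convention the left-hand electrode in cell notation is the anode (oxidation) and the right-hand electrode is the cathode (reduction).
E°cell = E°(right) − E°(left) = −0.138 − (−0.392) = +0.254 V.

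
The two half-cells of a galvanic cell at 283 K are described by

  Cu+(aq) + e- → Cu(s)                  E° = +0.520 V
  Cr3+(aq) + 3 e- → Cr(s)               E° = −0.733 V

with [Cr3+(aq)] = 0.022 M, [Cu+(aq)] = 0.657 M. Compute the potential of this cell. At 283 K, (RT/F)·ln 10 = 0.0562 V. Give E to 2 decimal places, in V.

+1.27 V

Cu⁺/Cu is reduced (cathode, E° = +0.520 V) and Cr³⁺/Cr is oxidized (anode).
The standard potential is +0.520 − (−0.733) = +1.253 V and the balanced reaction transfers n = 3 electrons.
The balanced reaction is 3 Cu+(aq) + Cr(s) → 3 Cu(s) + Cr3+(aq), so Q = [Cr3+(aq)] / [Cu+(aq)]^3 = 0.0776 and log Q = −1.110.
By the Nernst equation, E = +1.253 − (0.0562/3)·(−1.110) = +1.27 V.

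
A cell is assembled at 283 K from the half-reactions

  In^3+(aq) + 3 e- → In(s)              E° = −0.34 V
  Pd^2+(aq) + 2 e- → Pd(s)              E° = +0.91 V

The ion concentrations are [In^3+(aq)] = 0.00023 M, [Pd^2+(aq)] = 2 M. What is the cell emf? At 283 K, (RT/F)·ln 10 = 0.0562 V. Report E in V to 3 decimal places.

+1.327 V

Pd²⁺/Pd is reduced (cathode, E° = +0.91 V) and In³⁺/In is oxidized (anode).
E°cell = +0.91 − (−0.34) = +1.25 V, with n = 6 electrons transferred.
The balanced reaction is 3 Pd^2+(aq) + 2 In(s) → 3 Pd(s) + 2 In^3+(aq), so Q = [In^3+(aq)]^2 / [Pd^2+(aq)]^3 = 6.61×10^−9 and log Q = −8.180.
Applying E = E° − (RT ln10/nF)·log Q gives +1.25 − (0.0562/6)(−8.180) = +1.327 V.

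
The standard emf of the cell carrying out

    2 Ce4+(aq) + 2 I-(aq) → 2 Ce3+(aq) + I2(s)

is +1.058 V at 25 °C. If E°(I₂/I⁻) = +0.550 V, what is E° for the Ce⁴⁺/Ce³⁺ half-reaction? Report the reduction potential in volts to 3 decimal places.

In the reaction as written the Ce⁴⁺/Ce³⁺ couple is reduced (cathode) and I₂/I⁻ is oxidized (anode), so E°cell = E°(Ce⁴⁺/Ce³⁺) − E°(I₂/I⁻).
E°(Ce⁴⁺/Ce³⁺) = E°cell + E°(anode) = +1.058 + (+0.550) = +1.608 V.

+1.608 V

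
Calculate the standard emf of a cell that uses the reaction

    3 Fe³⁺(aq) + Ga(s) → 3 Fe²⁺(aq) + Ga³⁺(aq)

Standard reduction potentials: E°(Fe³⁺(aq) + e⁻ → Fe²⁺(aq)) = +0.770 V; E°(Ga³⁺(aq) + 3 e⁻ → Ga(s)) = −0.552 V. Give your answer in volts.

In the reaction as written, Fe³⁺(aq) is reduced (cathode) and Ga³⁺(aq) is produced by oxidation at the anode.
E°cell = E°(cathode) − E°(anode) = +0.770 − (−0.552) = +1.322 V.

+1.322 V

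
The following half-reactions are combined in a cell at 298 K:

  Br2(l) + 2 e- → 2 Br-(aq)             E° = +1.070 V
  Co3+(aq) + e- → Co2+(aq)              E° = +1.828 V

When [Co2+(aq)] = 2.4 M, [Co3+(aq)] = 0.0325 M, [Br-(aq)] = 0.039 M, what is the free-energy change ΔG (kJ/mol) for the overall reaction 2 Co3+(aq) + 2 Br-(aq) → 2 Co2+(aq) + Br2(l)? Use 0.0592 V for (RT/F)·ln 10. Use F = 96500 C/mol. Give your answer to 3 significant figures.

−109 kJ/mol

With Co³⁺/Co²⁺ reduced at the cathode, E°cell = +1.828 − (+1.070) = +0.758 V and n = 2.
The reaction quotient is [Co2+(aq)]^2 / ([Co3+(aq)]^2·[Br-(aq)]^2) = 3.59×10^6; by Nernst, E = +0.758 − (0.0592/2)(6.555) = +0.5640 V.
Finally ΔG = −nFE = −(2)(96500 C/mol)(+0.5640 V) = −109 kJ/mol.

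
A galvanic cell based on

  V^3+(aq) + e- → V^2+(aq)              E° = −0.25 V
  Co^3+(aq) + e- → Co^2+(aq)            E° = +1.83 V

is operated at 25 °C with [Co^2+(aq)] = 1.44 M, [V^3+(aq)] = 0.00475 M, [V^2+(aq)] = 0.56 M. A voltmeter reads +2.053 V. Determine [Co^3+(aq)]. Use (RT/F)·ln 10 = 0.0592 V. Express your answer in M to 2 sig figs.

0.0043 M

The Co³⁺/Co²⁺ couple has the larger reduction potential, so it is the cathode: E°cell = +1.83 − (−0.25) = +2.08 V and n = 1.
Rearranging E = E° − (0.0592/n)·log Q gives log Q = 1(+2.08 − (+2.053))/0.0592 = 0.456.
The balanced reaction is Co^3+(aq) + V^2+(aq) → Co^2+(aq) + V^3+(aq), so Q = ([Co^2+(aq)]·[V^3+(aq)]) / ([Co^3+(aq)]·[V^2+(aq)]).
Solving for the unknown gives log [Co^3+(aq)] = −2.369, so [Co^3+(aq)] ≈ 0.0043 M.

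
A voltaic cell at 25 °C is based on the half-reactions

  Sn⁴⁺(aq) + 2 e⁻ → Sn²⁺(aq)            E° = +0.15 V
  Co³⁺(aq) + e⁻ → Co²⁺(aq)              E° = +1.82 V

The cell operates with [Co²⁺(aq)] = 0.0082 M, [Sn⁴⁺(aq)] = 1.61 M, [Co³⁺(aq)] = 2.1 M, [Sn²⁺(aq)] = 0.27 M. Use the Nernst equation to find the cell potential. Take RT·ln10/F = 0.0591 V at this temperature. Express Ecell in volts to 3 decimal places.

Since E°(Co³⁺/Co²⁺) > E°(Sn⁴⁺/Sn²⁺), Co³⁺/Co²⁺ serves as the cathode.
E°cell = +1.82 − (+0.15) = +1.67 V, with n = 2 electrons transferred.
For the overall reaction 2 Co³⁺(aq) + Sn²⁺(aq) → 2 Co²⁺(aq) + Sn⁴⁺(aq), Q = ([Co²⁺(aq)]^2·[Sn⁴⁺(aq)]) / ([Co³⁺(aq)]^2·[Sn²⁺(aq)]) = 9.09×10^−5, giving log Q = −4.041.
E = E° − (0.0591/n)·log Q = +1.67 − (0.0591/2)(−4.041) = +1.789 V.

+1.789 V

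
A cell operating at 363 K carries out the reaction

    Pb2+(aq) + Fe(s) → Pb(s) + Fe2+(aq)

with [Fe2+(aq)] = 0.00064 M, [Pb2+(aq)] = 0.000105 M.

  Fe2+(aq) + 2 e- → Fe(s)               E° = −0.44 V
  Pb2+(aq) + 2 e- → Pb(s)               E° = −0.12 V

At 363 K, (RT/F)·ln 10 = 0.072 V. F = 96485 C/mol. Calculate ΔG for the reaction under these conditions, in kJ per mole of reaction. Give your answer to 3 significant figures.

The standard cell potential is −0.12 − (−0.44) = +0.32 V, with n = 2 electrons in the balanced equation.
Here Q = [Fe2+(aq)] / [Pb2+(aq)] = 6.1 (log Q = 0.785), giving E = +0.32 − (0.072/2)·(0.785) = +0.2917 V.
Then ΔG = −nFE = −2 × 96485 × +0.2917 J/mol = −56.3 kJ/mol.

−56.3 kJ/mol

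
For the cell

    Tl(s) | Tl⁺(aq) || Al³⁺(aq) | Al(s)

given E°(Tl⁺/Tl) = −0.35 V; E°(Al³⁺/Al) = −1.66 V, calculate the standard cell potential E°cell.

−1.31 V

By convention the left-hand electrode in cell notation is the anode (oxidation) and the right-hand electrode is the cathode (reduction).
E°cell = E°(right) − E°(left) = −1.66 − (−0.35) = −1.31 V.
The negative sign shows that, as written, the cell would require an external voltage to drive the reaction.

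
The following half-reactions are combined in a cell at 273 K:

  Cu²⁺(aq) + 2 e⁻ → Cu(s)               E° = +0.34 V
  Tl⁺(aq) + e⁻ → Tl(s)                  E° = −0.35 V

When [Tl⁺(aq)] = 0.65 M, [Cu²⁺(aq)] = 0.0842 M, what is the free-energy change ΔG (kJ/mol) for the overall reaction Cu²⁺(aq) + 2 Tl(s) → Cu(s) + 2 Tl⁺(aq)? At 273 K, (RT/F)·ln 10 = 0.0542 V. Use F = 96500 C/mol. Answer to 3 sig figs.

−130 kJ/mol

With Cu²⁺/Cu reduced at the cathode, E°cell = +0.34 − (−0.35) = +0.69 V and n = 2.
The reaction quotient is [Tl⁺(aq)]^2 / [Cu²⁺(aq)] = 5.02; by Nernst, E = +0.69 − (0.0542/2)(0.701) = +0.6710 V.
ΔG = −nFE = −(2)(96500)(+0.6710) J/mol = −130 kJ/mol.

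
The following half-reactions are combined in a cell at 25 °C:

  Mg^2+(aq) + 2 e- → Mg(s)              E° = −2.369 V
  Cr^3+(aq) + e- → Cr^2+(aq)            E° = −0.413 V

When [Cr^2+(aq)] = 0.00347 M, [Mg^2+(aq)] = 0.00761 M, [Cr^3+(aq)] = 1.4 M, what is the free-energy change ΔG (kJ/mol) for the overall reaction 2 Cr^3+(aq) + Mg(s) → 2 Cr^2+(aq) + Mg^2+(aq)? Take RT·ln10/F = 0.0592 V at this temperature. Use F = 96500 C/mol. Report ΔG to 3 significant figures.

−419 kJ/mol

The standard cell potential is −0.413 − (−2.369) = +1.956 V, with n = 2 electrons in the balanced equation.
Here Q = ([Cr^2+(aq)]^2·[Mg^2+(aq)]) / [Cr^3+(aq)]^2 = 4.68×10^−8 (log Q = −7.330), giving E = +1.956 − (0.0592/2)·(−7.330) = +2.1730 V.
Finally ΔG = −nFE = −(2)(96500 C/mol)(+2.1730 V) = −419 kJ/mol.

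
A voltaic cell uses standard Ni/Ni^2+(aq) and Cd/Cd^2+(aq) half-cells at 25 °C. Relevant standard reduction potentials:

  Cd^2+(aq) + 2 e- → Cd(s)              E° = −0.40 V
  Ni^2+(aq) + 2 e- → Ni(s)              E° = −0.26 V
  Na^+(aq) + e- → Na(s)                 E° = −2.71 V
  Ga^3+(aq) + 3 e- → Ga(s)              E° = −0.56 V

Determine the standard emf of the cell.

+0.14 V

Of the two couples in this cell, the one with the more positive reduction potential is reduced at the cathode: here that is Ni²⁺/Ni (−0.26 V); Cd²⁺/Cd (−0.40 V) is the anode.
E°cell = E°(cathode) − E°(anode) = −0.26 − (−0.40) = +0.14 V.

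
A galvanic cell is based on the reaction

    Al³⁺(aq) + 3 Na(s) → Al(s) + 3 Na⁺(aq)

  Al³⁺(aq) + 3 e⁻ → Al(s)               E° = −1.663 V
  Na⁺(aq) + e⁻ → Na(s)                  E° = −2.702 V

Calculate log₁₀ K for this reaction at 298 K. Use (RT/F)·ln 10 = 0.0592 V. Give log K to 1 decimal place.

log K = 52.7

The Al³⁺/Al couple is reduced (cathode); E°cell = −1.663 − (−2.702) = +1.039 V with n = 3.
At equilibrium E = 0, so log K = nE°cell / 0.0592 = (3)(+1.039) / 0.0592 = 52.7.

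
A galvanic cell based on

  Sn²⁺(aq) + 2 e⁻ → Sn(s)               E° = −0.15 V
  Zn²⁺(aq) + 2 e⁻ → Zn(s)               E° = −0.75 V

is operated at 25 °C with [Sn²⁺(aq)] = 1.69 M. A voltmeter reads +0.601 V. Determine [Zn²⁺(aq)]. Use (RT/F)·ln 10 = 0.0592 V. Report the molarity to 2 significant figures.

1.6 M

The Sn²⁺/Sn couple has the larger reduction potential, so it is the cathode: E°cell = −0.15 − (−0.75) = +0.60 V and n = 2.
From the Nernst equation, log Q = n(E° − E)/0.0592 = 2·(+0.60 − (+0.601))/0.0592 = −0.034.
Balancing electrons gives Sn²⁺(aq) + Zn(s) → Sn(s) + Zn²⁺(aq); thus Q = [Zn²⁺(aq)] / [Sn²⁺(aq)].
Substituting the known concentrations and solving, log [Zn²⁺(aq)] = 0.194 and [Zn²⁺(aq)] = 1.6 M.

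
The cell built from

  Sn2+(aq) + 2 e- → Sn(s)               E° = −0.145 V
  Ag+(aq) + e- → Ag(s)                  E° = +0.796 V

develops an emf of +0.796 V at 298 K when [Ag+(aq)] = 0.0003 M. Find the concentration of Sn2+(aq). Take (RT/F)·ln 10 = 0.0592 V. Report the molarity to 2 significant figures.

The Ag⁺/Ag couple has the larger reduction potential, so it is the cathode: E°cell = +0.796 − (−0.145) = +0.941 V and n = 2.
From the Nernst equation, log Q = n(E° − E)/0.0592 = 2·(+0.941 − (+0.796))/0.0592 = 4.899.
The balanced reaction is 2 Ag+(aq) + Sn(s) → 2 Ag(s) + Sn2+(aq), so Q = [Sn2+(aq)] / [Ag+(aq)]^2.
Solving for the unknown gives log [Sn2+(aq)] = −2.147, so [Sn2+(aq)] ≈ 0.0071 M.

0.0071 M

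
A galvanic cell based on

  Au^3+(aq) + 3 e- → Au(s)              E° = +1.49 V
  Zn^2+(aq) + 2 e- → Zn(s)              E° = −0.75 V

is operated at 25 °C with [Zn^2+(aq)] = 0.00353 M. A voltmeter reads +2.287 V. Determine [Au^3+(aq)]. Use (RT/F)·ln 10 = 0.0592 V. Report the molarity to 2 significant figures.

0.051 M

Au³⁺/Au is the cathode (higher E°); E°cell = +1.49 − (−0.75) = +2.24 V with n = 6.
Since E = E° − (0.0592/n)·log Q, log Q = n(E° − E)/0.0592 = −4.764.
The balanced reaction is 2 Au^3+(aq) + 3 Zn(s) → 2 Au(s) + 3 Zn^2+(aq), so Q = [Zn^2+(aq)]^3 / [Au^3+(aq)]^2.
Solving for the unknown gives log [Au^3+(aq)] = −1.296, so [Au^3+(aq)] ≈ 0.051 M.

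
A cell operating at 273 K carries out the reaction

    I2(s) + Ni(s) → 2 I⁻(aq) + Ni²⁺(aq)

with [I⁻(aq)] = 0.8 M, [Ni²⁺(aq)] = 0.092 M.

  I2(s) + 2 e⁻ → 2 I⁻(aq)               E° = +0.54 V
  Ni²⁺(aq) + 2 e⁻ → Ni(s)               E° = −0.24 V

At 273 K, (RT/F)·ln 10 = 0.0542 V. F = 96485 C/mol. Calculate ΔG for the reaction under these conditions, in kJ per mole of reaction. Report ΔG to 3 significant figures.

The standard cell potential is +0.54 − (−0.24) = +0.78 V, with n = 2 electrons in the balanced equation.
Here Q = [I⁻(aq)]^2·[Ni²⁺(aq)] = 0.0589 (log Q = −1.230), giving E = +0.78 − (0.0542/2)·(−1.230) = +0.8133 V.
Finally ΔG = −nFE = −(2)(96485 C/mol)(+0.8133 V) = −157 kJ/mol.

−157 kJ/mol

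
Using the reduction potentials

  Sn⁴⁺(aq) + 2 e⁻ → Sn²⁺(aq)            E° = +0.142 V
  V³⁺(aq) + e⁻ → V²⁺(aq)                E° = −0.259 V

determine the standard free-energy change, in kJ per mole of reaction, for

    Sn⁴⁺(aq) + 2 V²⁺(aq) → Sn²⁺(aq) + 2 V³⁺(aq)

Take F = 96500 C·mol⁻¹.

In the reaction as written Sn⁴⁺(aq) is reduced, so the Sn⁴⁺/Sn²⁺ couple is the cathode and V³⁺/V²⁺ is the anode.
E°cell = +0.142 − (−0.259) = +0.401 V; balancing electrons gives n = 2.
ΔG° = −nFE°cell = −(2)(96500)(+0.401) J/mol = −77.4 kJ/mol.

−77.4 kJ/mol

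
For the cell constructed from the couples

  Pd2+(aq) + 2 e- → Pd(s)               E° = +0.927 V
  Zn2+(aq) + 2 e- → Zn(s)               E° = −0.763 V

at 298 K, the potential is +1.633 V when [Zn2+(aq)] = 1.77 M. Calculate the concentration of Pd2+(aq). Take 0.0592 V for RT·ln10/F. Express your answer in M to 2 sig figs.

Pd²⁺/Pd is the cathode (higher E°); E°cell = +0.927 − (−0.763) = +1.690 V with n = 2.
Rearranging E = E° − (0.0592/n)·log Q gives log Q = 2(+1.690 − (+1.633))/0.0592 = 1.926.
The balanced reaction is Pd2+(aq) + Zn(s) → Pd(s) + Zn2+(aq), so Q = [Zn2+(aq)] / [Pd2+(aq)].
Solving for the unknown gives log [Pd2+(aq)] = −1.678, so [Pd2+(aq)] ≈ 0.021 M.

0.021 M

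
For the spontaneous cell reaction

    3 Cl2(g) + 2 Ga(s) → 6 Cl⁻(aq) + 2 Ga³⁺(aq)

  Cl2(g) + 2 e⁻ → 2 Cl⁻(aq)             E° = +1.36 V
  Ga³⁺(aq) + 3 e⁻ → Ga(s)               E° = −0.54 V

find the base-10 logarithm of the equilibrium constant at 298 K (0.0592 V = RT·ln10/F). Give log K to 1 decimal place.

The Cl₂/Cl⁻ couple is reduced (cathode); E°cell = +1.36 − (−0.54) = +1.90 V with n = 6.
At equilibrium E = 0, so log K = nE°cell / 0.0592 = (6)(+1.90) / 0.0592 = 192.6.

log K = 192.6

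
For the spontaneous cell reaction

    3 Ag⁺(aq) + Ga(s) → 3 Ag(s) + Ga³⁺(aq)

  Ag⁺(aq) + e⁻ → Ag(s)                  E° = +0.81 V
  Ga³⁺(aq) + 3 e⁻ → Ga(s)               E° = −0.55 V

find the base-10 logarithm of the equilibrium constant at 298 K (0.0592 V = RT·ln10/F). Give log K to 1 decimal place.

The Ag⁺/Ag couple is reduced (cathode); E°cell = +0.81 − (−0.55) = +1.36 V with n = 3.
At equilibrium E = 0, so log K = nE°cell / 0.0592 = (3)(+1.36) / 0.0592 = 68.9.

log K = 68.9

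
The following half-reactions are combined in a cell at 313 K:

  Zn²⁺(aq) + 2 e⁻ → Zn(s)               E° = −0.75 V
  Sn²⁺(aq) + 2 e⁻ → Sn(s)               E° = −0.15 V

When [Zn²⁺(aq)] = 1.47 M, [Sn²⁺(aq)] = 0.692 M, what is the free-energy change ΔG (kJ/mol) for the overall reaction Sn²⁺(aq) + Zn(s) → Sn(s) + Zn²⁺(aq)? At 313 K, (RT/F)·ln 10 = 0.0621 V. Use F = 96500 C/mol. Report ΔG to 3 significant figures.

With Sn²⁺/Sn reduced at the cathode, E°cell = −0.15 − (−0.75) = +0.60 V and n = 2.
The reaction quotient is [Zn²⁺(aq)] / [Sn²⁺(aq)] = 2.12; by Nernst, E = +0.60 − (0.0621/2)(0.327) = +0.5898 V.
ΔG = −nFE = −(2)(96500)(+0.5898) J/mol = −114 kJ/mol.

−114 kJ/mol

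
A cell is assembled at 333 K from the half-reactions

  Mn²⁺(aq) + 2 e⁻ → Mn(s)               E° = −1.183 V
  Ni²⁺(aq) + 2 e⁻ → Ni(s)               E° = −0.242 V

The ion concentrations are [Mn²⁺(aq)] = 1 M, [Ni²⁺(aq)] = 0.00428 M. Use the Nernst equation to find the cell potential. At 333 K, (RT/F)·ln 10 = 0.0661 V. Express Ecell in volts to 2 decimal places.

+0.86 V

Ni²⁺/Ni is reduced (cathode, E° = −0.242 V) and Mn²⁺/Mn is oxidized (anode).
E°cell = −0.242 − (−1.183) = +0.941 V, with n = 2 electrons transferred.
Balancing gives Ni²⁺(aq) + Mn(s) → Ni(s) + Mn²⁺(aq); hence Q = [Mn²⁺(aq)] / [Ni²⁺(aq)] = 234 (log Q = 2.369).
E = E° − (0.0661/n)·log Q = +0.941 − (0.0661/2)(2.369) = +0.86 V.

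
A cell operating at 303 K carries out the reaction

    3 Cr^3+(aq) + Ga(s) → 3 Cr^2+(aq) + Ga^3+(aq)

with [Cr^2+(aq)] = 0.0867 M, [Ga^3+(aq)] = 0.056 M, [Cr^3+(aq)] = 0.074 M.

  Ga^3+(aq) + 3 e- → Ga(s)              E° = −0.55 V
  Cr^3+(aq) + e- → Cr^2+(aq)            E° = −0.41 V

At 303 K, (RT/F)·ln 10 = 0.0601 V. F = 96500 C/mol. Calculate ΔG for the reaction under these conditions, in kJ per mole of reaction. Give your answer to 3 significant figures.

E°cell = −0.41 − (−0.55) = +0.14 V; the balanced reaction transfers n = 3 electrons.
The reaction quotient is ([Cr^2+(aq)]^3·[Ga^3+(aq)]) / [Cr^3+(aq)]^3 = 0.0901; by Nernst, E = +0.14 − (0.0601/3)(−1.045) = +0.1609 V.
Finally ΔG = −nFE = −(3)(96500 C/mol)(+0.1609 V) = −46.6 kJ/mol.

−46.6 kJ/mol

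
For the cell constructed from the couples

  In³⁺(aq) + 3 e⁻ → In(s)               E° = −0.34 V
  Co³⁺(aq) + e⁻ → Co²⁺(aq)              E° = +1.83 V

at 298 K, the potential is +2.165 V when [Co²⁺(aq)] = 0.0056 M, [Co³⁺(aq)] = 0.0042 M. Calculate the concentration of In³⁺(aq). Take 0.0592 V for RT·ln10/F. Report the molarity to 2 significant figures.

0.76 M

With Co³⁺/Co²⁺ at the cathode and In³⁺/In at the anode, E°cell = +1.83 − (−0.34) = +2.17 V (n = 3).
From the Nernst equation, log Q = n(E° − E)/0.0592 = 3·(+2.17 − (+2.165))/0.0592 = 0.253.
For 3 Co³⁺(aq) + In(s) → 3 Co²⁺(aq) + In³⁺(aq), the reaction quotient is Q = ([Co²⁺(aq)]^3·[In³⁺(aq)]) / [Co³⁺(aq)]^3.
Isolating [In³⁺(aq)] in Q = 10^{0.253} yields log [In³⁺(aq)] = −0.122, i.e. 0.76 M.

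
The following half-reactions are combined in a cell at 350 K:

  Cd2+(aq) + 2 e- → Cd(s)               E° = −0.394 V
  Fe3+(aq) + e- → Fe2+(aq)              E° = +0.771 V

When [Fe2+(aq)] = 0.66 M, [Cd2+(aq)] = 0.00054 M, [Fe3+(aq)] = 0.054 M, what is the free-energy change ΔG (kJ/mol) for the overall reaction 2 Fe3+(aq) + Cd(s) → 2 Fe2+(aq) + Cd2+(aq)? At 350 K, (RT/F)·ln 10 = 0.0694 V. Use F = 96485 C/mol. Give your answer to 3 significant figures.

With Fe³⁺/Fe²⁺ reduced at the cathode, E°cell = +0.771 − (−0.394) = +1.165 V and n = 2.
Q = ([Fe2+(aq)]^2·[Cd2+(aq)]) / [Fe3+(aq)]^2 = 0.0807, so log Q = −1.093 and E = +1.165 − (0.0694/2)(−1.093) = +1.2029 V.
Finally ΔG = −nFE = −(2)(96485 C/mol)(+1.2029 V) = −232 kJ/mol.

−232 kJ/mol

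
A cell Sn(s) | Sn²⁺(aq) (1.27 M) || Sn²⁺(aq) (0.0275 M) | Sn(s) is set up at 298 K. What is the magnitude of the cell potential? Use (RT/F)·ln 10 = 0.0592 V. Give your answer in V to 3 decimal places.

0.049 V

For a concentration cell E°cell = 0, since both electrodes use the same couple.
The compartment with the higher Sn²⁺(aq) concentration (1.27 M) acts as the cathode; ions are reduced there and produced at the dilute (0.0275 M) anode.
With n = 2, Ecell = −(0.0592/2)·log([dilute]/[conc]) = −(0.0592/2)·log(0.0275/1.27) = +0.049 V.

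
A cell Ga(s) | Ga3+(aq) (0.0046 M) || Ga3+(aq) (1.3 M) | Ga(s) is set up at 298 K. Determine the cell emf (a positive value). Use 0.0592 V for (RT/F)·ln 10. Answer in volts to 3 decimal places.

0.048 V

For a concentration cell E°cell = 0, since both electrodes use the same couple.
The compartment with the higher Ga3+(aq) concentration (1.3 M) acts as the cathode; ions are reduced there and produced at the dilute (0.0046 M) anode.
With n = 3, Ecell = −(0.0592/3)·log([dilute]/[conc]) = −(0.0592/3)·log(0.0046/1.3) = +0.048 V.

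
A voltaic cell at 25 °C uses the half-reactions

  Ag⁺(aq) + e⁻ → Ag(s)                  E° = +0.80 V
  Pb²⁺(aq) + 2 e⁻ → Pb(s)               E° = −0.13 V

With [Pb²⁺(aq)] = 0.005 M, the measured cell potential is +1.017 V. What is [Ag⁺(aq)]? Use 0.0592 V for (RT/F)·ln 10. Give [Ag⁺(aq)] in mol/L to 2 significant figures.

2.1 M

The Ag⁺/Ag couple has the larger reduction potential, so it is the cathode: E°cell = +0.80 − (−0.13) = +0.93 V and n = 2.
From the Nernst equation, log Q = n(E° − E)/0.0592 = 2·(+0.93 − (+1.017))/0.0592 = −2.939.
Balancing electrons gives 2 Ag⁺(aq) + Pb(s) → 2 Ag(s) + Pb²⁺(aq); thus Q = [Pb²⁺(aq)] / [Ag⁺(aq)]^2.
Substituting the known concentrations and solving, log [Ag⁺(aq)] = 0.319 and [Ag⁺(aq)] = 2.1 M.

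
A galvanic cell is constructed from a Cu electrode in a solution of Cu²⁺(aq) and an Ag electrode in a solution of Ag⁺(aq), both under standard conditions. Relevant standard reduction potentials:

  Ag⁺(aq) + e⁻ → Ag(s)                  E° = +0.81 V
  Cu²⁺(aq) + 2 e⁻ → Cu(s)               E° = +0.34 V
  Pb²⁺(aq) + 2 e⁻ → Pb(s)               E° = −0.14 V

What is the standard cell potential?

The Ag⁺/Ag couple has the higher E°, so Ag ion is reduced (cathode) and Cu is oxidized (anode).
E°cell = E°(cathode) − E°(anode) = +0.81 − (+0.34) = +0.47 V.

+0.47 V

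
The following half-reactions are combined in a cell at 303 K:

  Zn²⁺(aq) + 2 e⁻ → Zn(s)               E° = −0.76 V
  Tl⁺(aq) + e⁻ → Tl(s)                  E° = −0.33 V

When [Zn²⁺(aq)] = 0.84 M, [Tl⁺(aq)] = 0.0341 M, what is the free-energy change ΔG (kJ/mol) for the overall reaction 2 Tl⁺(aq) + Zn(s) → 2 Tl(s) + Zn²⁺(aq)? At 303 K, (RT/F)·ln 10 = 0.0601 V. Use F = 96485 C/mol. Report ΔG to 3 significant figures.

With Tl⁺/Tl reduced at the cathode, E°cell = −0.33 − (−0.76) = +0.43 V and n = 2.
Here Q = [Zn²⁺(aq)] / [Tl⁺(aq)]^2 = 722 (log Q = 2.859), giving E = +0.43 − (0.0601/2)·(2.859) = +0.3441 V.
Finally ΔG = −nFE = −(2)(96485 C/mol)(+0.3441 V) = −66.4 kJ/mol.

−66.4 kJ/mol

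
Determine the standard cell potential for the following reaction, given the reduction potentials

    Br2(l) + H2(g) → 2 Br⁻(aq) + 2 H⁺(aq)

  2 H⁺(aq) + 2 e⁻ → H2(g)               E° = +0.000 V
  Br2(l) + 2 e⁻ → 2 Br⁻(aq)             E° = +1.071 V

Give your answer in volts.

In the reaction as written, Br2(l) is reduced (cathode) and H⁺(aq) is produced by oxidation at the anode.
E°cell = E°(cathode) − E°(anode) = +1.071 − (+0.000) = +1.071 V.

+1.071 V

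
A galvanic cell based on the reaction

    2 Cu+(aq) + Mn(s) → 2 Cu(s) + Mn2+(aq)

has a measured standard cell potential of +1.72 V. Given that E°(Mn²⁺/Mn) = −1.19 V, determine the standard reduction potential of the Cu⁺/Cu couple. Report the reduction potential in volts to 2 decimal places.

In the reaction as written the Cu⁺/Cu couple is reduced (cathode) and Mn²⁺/Mn is oxidized (anode), so E°cell = E°(Cu⁺/Cu) − E°(Mn²⁺/Mn).
E°(Cu⁺/Cu) = E°cell + E°(anode) = +1.72 + (−1.19) = +0.53 V.

+0.53 V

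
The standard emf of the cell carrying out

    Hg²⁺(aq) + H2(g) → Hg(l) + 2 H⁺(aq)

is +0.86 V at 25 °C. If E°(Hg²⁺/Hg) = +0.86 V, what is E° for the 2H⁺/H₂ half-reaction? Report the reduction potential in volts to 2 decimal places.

+0.00 V

In the reaction as written the Hg²⁺/Hg couple is reduced (cathode) and 2H⁺/H₂ is oxidized (anode), so E°cell = E°(Hg²⁺/Hg) − E°(2H⁺/H₂).
E°(2H⁺/H₂) = E°(cathode) − E°cell = +0.86 − (+0.86) = +0.00 V.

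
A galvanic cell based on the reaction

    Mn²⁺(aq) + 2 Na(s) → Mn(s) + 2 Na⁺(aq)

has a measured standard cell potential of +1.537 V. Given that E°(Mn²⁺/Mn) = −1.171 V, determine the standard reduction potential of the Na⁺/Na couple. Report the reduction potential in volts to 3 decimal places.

−2.708 V

In the reaction as written the Mn²⁺/Mn couple is reduced (cathode) and Na⁺/Na is oxidized (anode), so E°cell = E°(Mn²⁺/Mn) − E°(Na⁺/Na).
E°(Na⁺/Na) = E°(cathode) − E°cell = −1.171 − (+1.537) = −2.708 V.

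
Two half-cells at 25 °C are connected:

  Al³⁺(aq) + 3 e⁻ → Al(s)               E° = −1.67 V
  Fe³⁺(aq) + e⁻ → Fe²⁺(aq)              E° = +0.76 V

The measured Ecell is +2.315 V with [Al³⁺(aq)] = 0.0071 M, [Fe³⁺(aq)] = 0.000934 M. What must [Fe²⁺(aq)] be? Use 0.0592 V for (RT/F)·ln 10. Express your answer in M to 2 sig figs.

0.43 M

Fe³⁺/Fe²⁺ is the cathode (higher E°); E°cell = +0.76 − (−1.67) = +2.43 V with n = 3.
From the Nernst equation, log Q = n(E° − E)/0.0592 = 3·(+2.43 − (+2.315))/0.0592 = 5.828.
For 3 Fe³⁺(aq) + Al(s) → 3 Fe²⁺(aq) + Al³⁺(aq), the reaction quotient is Q = ([Fe²⁺(aq)]^3·[Al³⁺(aq)]) / [Fe³⁺(aq)]^3.
Isolating [Fe²⁺(aq)] in Q = 10^{5.828} yields log [Fe²⁺(aq)] = −0.371, i.e. 0.43 M.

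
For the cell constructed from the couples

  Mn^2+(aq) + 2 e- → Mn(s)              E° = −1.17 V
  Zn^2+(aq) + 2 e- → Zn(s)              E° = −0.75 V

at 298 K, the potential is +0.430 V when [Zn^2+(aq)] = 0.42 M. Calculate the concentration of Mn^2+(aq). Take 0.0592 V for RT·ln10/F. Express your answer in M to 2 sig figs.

With Zn²⁺/Zn at the cathode and Mn²⁺/Mn at the anode, E°cell = −0.75 − (−1.17) = +0.42 V (n = 2).
Rearranging E = E° − (0.0592/n)·log Q gives log Q = 2(+0.42 − (+0.430))/0.0592 = −0.338.
Balancing electrons gives Zn^2+(aq) + Mn(s) → Zn(s) + Mn^2+(aq); thus Q = [Mn^2+(aq)] / [Zn^2+(aq)].
Solving for the unknown gives log [Mn^2+(aq)] = −0.715, so [Mn^2+(aq)] ≈ 0.19 M.

0.19 M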